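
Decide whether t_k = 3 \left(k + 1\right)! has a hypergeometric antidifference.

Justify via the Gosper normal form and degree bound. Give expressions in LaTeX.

No — key equation has no polynomial f.

Compute t_(k+1)/t_k: get k + 2.
So A=k + 2 and B=1, with C=1.
Solve (k + 2)·f(k+1) − (1)·f(k) = 1.
Bound: deg f ≤ -1.
deg f ≤ -1 is impossible — no certificate.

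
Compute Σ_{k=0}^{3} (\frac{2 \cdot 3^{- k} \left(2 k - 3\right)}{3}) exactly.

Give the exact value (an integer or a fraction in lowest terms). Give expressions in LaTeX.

Step 1: r(k) = (2*k - 1)/(3*(2*k - 3)).
Factor: A=1/3; B=1; C=k - 3/2.
Solve (1/3)·f(k+1) − (1)·f(k) = k - 3/2.
From deg A=0, deg B=0, deg C=1: d=1.
Match coefficients ⇒ f(k) = -3*(k - 1)/2.
Then R = B(k−1)f/C = -3*(k - 1)/(2*k - 3), so s_k = R(k)·t_k = 2*(1 - k)/3**k.
s_(k+1) − s_k = 2*(2*k - 3)/(3*3**k) = t_k.
Evaluate s at k=4 and k=0: -2/27 and 2; difference -56/27.

Σ = -56/27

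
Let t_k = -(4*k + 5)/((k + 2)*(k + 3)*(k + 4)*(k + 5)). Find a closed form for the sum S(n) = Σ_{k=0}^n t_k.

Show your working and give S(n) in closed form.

S(n) = (-n**3 - 12*n**2 - 31*n - 20)/(8*(n**3 + 12*n**2 + 47*n + 60))

t_(k+1)/t_k = (k + 2)*(4*k + 9)/((k + 6)*(4*k + 5)).
Normal form (A,B,C) = (k + 2, k + 6, k + 5/4).
f must satisfy (k + 2)·f(k+1) − (k + 5)·f(k) = k + 5/4.
Bound: deg f ≤ 3.
Coefficient equations give f(k) = k*(k**2 + 9*k + 10)/32.
Certificate R = B(k−1)f/C = k*(k + 5)*(k**2 + 9*k + 10)/(8*(4*k + 5)) gives s_k = k*(-k**2 - 9*k - 10)/(8*(k + 2)*(k + 3)*(k + 4)).
s_(k+1) − s_k = (-4*k - 5)/(k**4 + 14*k**3 + 71*k**2 + 154*k + 120) = t_k.
Σ_(k=0)^n t_k = s_(n+1) − s_(0) = ((-n**3 - 12*n**2 - 31*n - 20)/(8*(n**3 + 12*n**2 + 47*n + 60))) − (0), i.e. (-n**3 - 12*n**2 - 31*n - 20)/(8*(n**3 + 12*n**2 + 47*n + 60)).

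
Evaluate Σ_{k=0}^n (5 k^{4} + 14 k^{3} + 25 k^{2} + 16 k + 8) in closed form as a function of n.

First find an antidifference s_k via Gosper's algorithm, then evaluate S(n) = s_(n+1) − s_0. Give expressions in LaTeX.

S(n) = n^{5} + 6 n^{4} + 17 n^{3} + 24 n^{2} + 20 n + 8

The ratio is (5*k**4 + 34*k**3 + 97*k**2 + 128*k + 68)/(5*k**4 + 14*k**3 + 25*k**2 + 16*k + 8).
Factor: A=1; B=1; C=k**4 + 14*k**3/5 + 5*k**2 + 16*k/5 + 8/5.
Set up (1)·f(k+1) − (1)·f(k) − (k**4 + 14*k**3/5 + 5*k**2 + 16*k/5 + 8/5) = 0.
deg f ≤ 5 (via 0,0,4).
Solving with deg f ≤ 5: f(k) = k*(k**4 + k**3 + 3*k**2 - k + 4)/5.
R(k) = B(k−1)·f(k)/C(k) = k*(k**4 + k**3 + 3*k**2 - k + 4)/(5*k**4 + 14*k**3 + 25*k**2 + 16*k + 8); s_k = R·t_k = k*(k**4 + k**3 + 3*k**2 - k + 4).
Δs = 5*k**4 + 14*k**3 + 25*k**2 + 16*k + 8, as required.
Telescope: S(n) = s_(n+1) − s_(0) = n**5 + 6*n**4 + 17*n**3 + 24*n**2 + 20*n + 8 − (0) = n**5 + 6*n**4 + 17*n**3 + 24*n**2 + 20*n + 8.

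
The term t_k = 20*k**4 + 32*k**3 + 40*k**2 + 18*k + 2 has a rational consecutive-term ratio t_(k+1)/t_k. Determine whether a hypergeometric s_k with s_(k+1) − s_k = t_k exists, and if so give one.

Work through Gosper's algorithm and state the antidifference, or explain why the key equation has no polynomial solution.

s_k = k*(4*k**4 - 2*k**3 + 4*k**2 - 3*k - 1)

Ratio r(k) = (10*k**4 + 56*k**3 + 128*k**2 + 137*k + 56)/(10*k**4 + 16*k**3 + 20*k**2 + 9*k + 1).
Normal form (A,B,C) = (1, 1, k**4 + 8*k**3/5 + 2*k**2 + 9*k/10 + 1/10).
Set up (1)·f(k+1) − (1)·f(k) − (k**4 + 8*k**3/5 + 2*k**2 + 9*k/10 + 1/10) = 0.
d = 5 from the (0,0,4) case.
Solve for f: f(k) = k*(4*k**4 - 2*k**3 + 4*k**2 - 3*k - 1)/20 (degree 5 ≤ 5).
Certificate R = B(k−1)f/C = k*(4*k**4 - 2*k**3 + 4*k**2 - 3*k - 1)/(2*(10*k**4 + 16*k**3 + 20*k**2 + 9*k + 1)) gives s_k = k*(4*k**4 - 2*k**3 + 4*k**2 - 3*k - 1).
Verify: 20*k**4 + 32*k**3 + 40*k**2 + 18*k + 2 matches t_k.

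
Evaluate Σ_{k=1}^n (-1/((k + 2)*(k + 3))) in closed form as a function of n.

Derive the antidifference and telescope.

t_(k+1)/t_k = (k + 2)/(k + 4).
Normal form (A,B,C) = (k + 2, k + 4, 1).
Key eq: (k + 2)·f(k+1) = (k + 3)·f(k) + (1).
Degrees (1,1,0) ⇒ d ≤ 1.
Solving with deg f ≤ 1: f(k) = k/2.
So s_k = (B(k−1)f/C)·t_k = (k*(k + 3)/2)·t_k = -k/(2*k + 4).
Check: Δs_k = -1/(k**2 + 5*k + 6). ✓
Σ_(k=1)^n t_k = s_(n+1) − s_(1) = ((-n - 1)/(2*(n + 3))) − (-1/6), i.e. -n/(3*n + 9).

S(n) = -n/(3*n + 9)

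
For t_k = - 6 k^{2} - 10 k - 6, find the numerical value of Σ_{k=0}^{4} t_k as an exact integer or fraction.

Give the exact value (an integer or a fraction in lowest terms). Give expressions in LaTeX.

The ratio is (3*k**2 + 11*k + 11)/(3*k**2 + 5*k + 3).
Gosper form: A/B · C(k+1)/C(k) with A=1, B=1, C=k**2 + 5*k/3 + 1.
Solve (1)·f(k+1) − (1)·f(k) = k**2 + 5*k/3 + 1.
Bound: deg f ≤ 3.
Match coefficients ⇒ f(k) = k*(k**2 + k + 1)/3.
Then R = B(k−1)f/C = k*(k**2 + k + 1)/(3*k**2 + 5*k + 3), so s_k = R(k)·t_k = 2*k*(-k**2 - k - 1).
Check: Δs_k = -6*k**2 - 10*k - 6. ✓
Evaluate s at k=5 and k=0: -310 and 0; difference -310.

Σ = -310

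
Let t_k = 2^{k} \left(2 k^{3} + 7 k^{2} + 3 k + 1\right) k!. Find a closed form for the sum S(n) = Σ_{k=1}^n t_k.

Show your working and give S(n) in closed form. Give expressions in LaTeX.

Compute t_(k+1)/t_k: get 2*(2*k**4 + 15*k**3 + 36*k**2 + 36*k + 13)/(2*k**3 + 7*k**2 + 3*k + 1).
So A=2*k + 2 and B=1, with C=k**3 + 7*k**2/2 + 3*k/2 + 1/2.
Set up (2*k + 2)·f(k+1) − (1)·f(k) − (k**3 + 7*k**2/2 + 3*k/2 + 1/2) = 0.
d = 2 from the (1,0,3) case.
Solving with deg f ≤ 2: f(k) = (k**2 + k - 3)/2.
So s_k = (B(k−1)f/C)·t_k = ((k**2 + k - 3)/(2*k**3 + 7*k**2 + 3*k + 1))·t_k = 2**k*(k**2 + k - 3)*factorial(k).
Verify: 2**k*(2*k**3 + 7*k**2 + 3*k + 1)*factorial(k) matches t_k.
Evaluate: s_(n+1) = 2**(n + 1)*(n**2 + 3*n - 1)*factorial(n + 1); subtract s_(1) = -2 ⇒ S(n) = 2*2**n*n**3*factorial(n) + 8*2**n*n**2*factorial(n) + 4*2**n*n*factorial(n) - 2*2**n*factorial(n) + 2.

S(n) = 2 \cdot 2^{n} n^{3} n! + 8 \cdot 2^{n} n^{2} n! + 4 \cdot 2^{n} n n! - 2 \cdot 2^{n} n! + 2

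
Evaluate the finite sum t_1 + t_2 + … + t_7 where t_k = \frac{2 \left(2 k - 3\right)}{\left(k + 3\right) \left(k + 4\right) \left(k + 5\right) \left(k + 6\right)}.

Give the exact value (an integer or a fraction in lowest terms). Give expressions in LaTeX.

Σ = 21/2860

Step 1: r(k) = (k + 3)*(2*k - 1)/((k + 7)*(2*k - 3)).
Gosper form: A/B · C(k+1)/C(k) with A=k + 3, B=k + 7, C=k - 3/2.
Key eq: (k + 3)·f(k+1) = (k + 6)·f(k) + (k - 3/2).
d = 3 from the (1,1,1) case.
Coefficient equations give f(k) = -k/2.
So s_k = (B(k−1)f/C)·t_k = (-k*(k + 6)/(2*k - 3))·t_k = -2*k/((k + 3)*(k + 4)*(k + 5)).
Check: Δs_k = 2*(2*k - 3)/(k**4 + 18*k**3 + 119*k**2 + 342*k + 360). ✓
Telescoping: Σ = s_(8) − s_(1) = -4/429 − (-1/60) = 21/2860.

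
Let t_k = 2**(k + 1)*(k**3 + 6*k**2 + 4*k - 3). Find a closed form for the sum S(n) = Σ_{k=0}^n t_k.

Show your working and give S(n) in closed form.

r(k) = 2*(k**3 + 9*k**2 + 19*k + 8)/(k**3 + 6*k**2 + 4*k - 3) after simplifying.
Take A(k)=2, B(k)=1, C(k)=k**3 + 6*k**2 + 4*k - 3.
Need (2)·f(k+1) − (1)·f(k) = k**3 + 6*k**2 + 4*k - 3.
From deg A=0, deg B=0, deg C=3: d=3.
Match coefficients ⇒ f(k) = (k + 1)*(k**2 - k - 1).
Certificate R = B(k−1)f/C = (k + 1)*(k**2 - k - 1)/(k**3 + 6*k**2 + 4*k - 3) gives s_k = 2**(k + 1)*(k**3 - 2*k - 1).
Δs = 2**(k + 1)*(k**3 + 6*k**2 + 4*k - 3), as required.
Evaluate: s_(n+1) = 2**(n + 2)*(n**3 + 3*n**2 + n - 2); subtract s_(0) = -2 ⇒ S(n) = 4*2**n*n**3 + 12*2**n*n**2 + 4*2**n*n - 8*2**n + 2.

S(n) = 4*2**n*n**3 + 12*2**n*n**2 + 4*2**n*n - 8*2**n + 2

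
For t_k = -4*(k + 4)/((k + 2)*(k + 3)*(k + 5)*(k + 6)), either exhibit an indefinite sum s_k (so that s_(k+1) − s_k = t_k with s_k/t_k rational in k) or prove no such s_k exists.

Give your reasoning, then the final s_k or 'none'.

s_k = k*(-k - 7)/(5*(k**2 + 7*k + 10))

Step 1: r(k) = (k + 2)*(k + 5)**2/((k + 4)**2*(k + 7)).
Gosper form: A/B · C(k+1)/C(k) with A=k + 2, B=k + 7, C=k**2 + 8*k + 16.
Key eq: (k + 2)·f(k+1) = (k + 6)·f(k) + (k**2 + 8*k + 16).
Bound: deg f ≤ 4.
A polynomial solution: f(k) = k*(k + 3)*(k + 4)*(k + 7)/20.
So s_k = (B(k−1)f/C)·t_k = (k*(k + 3)*(k + 6)*(k + 7)/(20*(k + 4)))·t_k = k*(-k - 7)/(5*(k**2 + 7*k + 10)).
Verify: 4*(-k - 4)/(k**4 + 16*k**3 + 91*k**2 + 216*k + 180) matches t_k.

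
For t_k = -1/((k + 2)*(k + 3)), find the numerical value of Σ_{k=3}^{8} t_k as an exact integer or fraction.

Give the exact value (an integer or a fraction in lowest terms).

Σ = -6/55

Ratio r(k) = (k + 2)/(k + 4).
Take A(k)=k + 2, B(k)=k + 4, C(k)=1.
Set up (k + 2)·f(k+1) − (k + 3)·f(k) − (1) = 0.
d = 1 from the (1,1,0) case.
Solving with deg f ≤ 1: f(k) = k/2.
Certificate R = B(k−1)f/C = k*(k + 3)/2 gives s_k = -k/(2*k + 4).
Check: Δs_k = -1/(k**2 + 5*k + 6). ✓
Telescoping: Σ = s_(9) − s_(3) = -9/22 − (-3/10) = -6/55.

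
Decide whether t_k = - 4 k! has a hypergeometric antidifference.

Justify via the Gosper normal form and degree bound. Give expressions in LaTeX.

Ratio r(k) = k + 1.
Factor: A=k + 1; B=1; C=1.
Key eq: (k + 1)·f(k+1) = (1)·f(k) + (1).
deg f ≤ -1 (via 1,0,0).
d = -1 < 0 ⇒ no nonzero polynomial f; not summable.

No — key equation has no polynomial f.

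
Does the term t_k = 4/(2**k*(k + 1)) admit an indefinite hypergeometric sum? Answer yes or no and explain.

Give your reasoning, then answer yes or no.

No — negative degree bound, so no certificate f.

The ratio is (k + 1)/(2*(k + 2)).
Factor: A=k/2 + 1/2; B=k + 2; C=1.
f must satisfy (k/2 + 1/2)·f(k+1) − (k + 1)·f(k) = 1.
From deg A=1, deg B=1, deg C=0: d=-1.
d = -1 < 0 ⇒ no nonzero polynomial f; not summable.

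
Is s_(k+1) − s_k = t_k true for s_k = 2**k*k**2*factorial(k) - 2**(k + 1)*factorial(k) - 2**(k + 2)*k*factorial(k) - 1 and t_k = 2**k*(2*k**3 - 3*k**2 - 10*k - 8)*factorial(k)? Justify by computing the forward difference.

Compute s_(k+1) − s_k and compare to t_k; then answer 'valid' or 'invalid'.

s_(k+1) = 2*2**k*k**3*factorial(k) - 2*2**k*k**2*factorial(k) - 14*2**k*k*factorial(k) - 10*2**k*factorial(k) - 1
s_(k+1) − s_k = 2**k*(2*k**3 - 3*k**2 - 10*k - 8)*factorial(k)
(s_(k+1) − s_k) − t_k = 0

valid (s_(k+1) − s_k reduces to t_k)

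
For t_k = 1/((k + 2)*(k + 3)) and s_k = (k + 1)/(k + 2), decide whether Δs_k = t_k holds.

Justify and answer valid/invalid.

s_(k+1) = (k + 2)/(k + 3)
s_(k+1) − s_k = 1/(k**2 + 5*k + 6)
(s_(k+1) − s_k) − t_k = 0

valid; difference matches t_k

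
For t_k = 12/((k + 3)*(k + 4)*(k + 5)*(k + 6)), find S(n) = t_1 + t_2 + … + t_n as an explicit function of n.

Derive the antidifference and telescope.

S(n) = n*(n**2 + 15*n + 74)/(30*(n**3 + 15*n**2 + 74*n + 120))

Compute t_(k+1)/t_k: get (k + 3)/(k + 7).
Factor: A=k + 3; B=k + 7; C=1.
Set up (k + 3)·f(k+1) − (k + 6)·f(k) − (1) = 0.
deg f ≤ 3 (via 1,1,0).
Solving with deg f ≤ 3: f(k) = k*(k**2 + 12*k + 47)/180.
R(k) = B(k−1)·f(k)/C(k) = k*(k + 6)*(k**2 + 12*k + 47)/180; s_k = R·t_k = k*(k**2 + 12*k + 47)/(15*(k + 3)*(k + 4)*(k + 5)).
Verify: 12/(k**4 + 18*k**3 + 119*k**2 + 342*k + 360) matches t_k.
Telescope: S(n) = s_(n+1) − s_(1) = (n**3 + 15*n**2 + 74*n + 60)/(15*(n**3 + 15*n**2 + 74*n + 120)) − (1/30) = n*(n**2 + 15*n + 74)/(30*(n**3 + 15*n**2 + 74*n + 120)).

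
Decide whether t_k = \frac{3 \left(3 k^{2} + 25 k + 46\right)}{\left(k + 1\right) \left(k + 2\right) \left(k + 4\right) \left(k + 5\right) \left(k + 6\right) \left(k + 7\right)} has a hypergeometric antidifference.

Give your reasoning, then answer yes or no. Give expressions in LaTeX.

The ratio is (k + 1)*(k + 4)*(25*k + 3*(k + 1)**2 + 71)/((k + 3)*(k + 8)*(3*k**2 + 25*k + 46)).
Gosper form: A/B · C(k+1)/C(k) with A=k + 1, B=k + 8, C=k**3 + 34*k**2/3 + 121*k/3 + 46.
Key eq: (k + 1)·f(k+1) = (k + 7)·f(k) + (k**3 + 34*k**2/3 + 121*k/3 + 46).
From deg A=1, deg B=1, deg C=3: d=6.
Solve for f: f(k) = k*(k + 2)*(k + 3)*(k + 5)*(k**2 + 11*k + 34)/72 (degree 6 ≤ 6).
Certificate R = B(k−1)f/C = k*(k + 2)*(k + 5)*(k + 7)*(k**2 + 11*k + 34)/(24*(3*k**2 + 25*k + 46)) gives s_k = k*(k**2 + 11*k + 34)/(8*(k**3 + 11*k**2 + 34*k + 24)).
Verify: 3*(3*k**2 + 25*k + 46)/(k**6 + 25*k**5 + 247*k**4 + 1219*k**3 + 3112*k**2 + 3796*k + 1680) matches t_k.

Yes. s_k = \frac{k \left(k^{2} + 11 k + 34\right)}{8 \left(k^{3} + 11 k^{2} + 34 k + 24\right)}.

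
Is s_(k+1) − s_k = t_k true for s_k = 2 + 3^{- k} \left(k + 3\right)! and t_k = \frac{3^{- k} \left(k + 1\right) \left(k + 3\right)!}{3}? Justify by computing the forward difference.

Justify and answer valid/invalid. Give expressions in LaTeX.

Valid — Δs_k = t_k.

s_(k+1) = 3**(-k - 1)*factorial(k + 4) + 2
s_(k+1) − s_k = (k + 1)*factorial(k + 3)/(3*3**k)
(s_(k+1) − s_k) − t_k = 0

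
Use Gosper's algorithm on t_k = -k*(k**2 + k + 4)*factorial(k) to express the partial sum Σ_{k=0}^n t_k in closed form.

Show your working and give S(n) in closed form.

S(n) = -n**3*factorial(n) - 2*n**2*factorial(n) - 3*n*factorial(n) - 2*factorial(n) + 2

Compute t_(k+1)/t_k: get (k + 1)**2*(k + (k + 1)**2 + 5)/(k*(k**2 + k + 4)).
Normal form (A,B,C) = (k + 1, 1, k**3 + k**2 + 4*k).
Need (k + 1)·f(k+1) − (1)·f(k) = k**3 + k**2 + 4*k.
Degrees (1,0,3) ⇒ d ≤ 2.
A polynomial solution: f(k) = k**2 - k + 2.
So s_k = (B(k−1)f/C)·t_k = ((k**2 - k + 2)/(k*(k**2 + k + 4)))·t_k = -(k**2 - k + 2)*factorial(k).
Δs = -k*(k**2 + k + 4)*factorial(k), as required.
Telescope: S(n) = s_(n+1) − s_(0) = -(n**2 + n + 2)*factorial(n + 1) − (-2) = -n**3*factorial(n) - 2*n**2*factorial(n) - 3*n*factorial(n) - 2*factorial(n) + 2.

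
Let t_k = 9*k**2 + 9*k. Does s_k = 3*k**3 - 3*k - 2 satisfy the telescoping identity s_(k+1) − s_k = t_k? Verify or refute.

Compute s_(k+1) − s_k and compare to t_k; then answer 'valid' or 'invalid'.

Valid — Δs_k = t_k.

s_(k+1) = -3*k + 3*(k + 1)**3 - 5
s_(k+1) − s_k = 9*k*(k + 1)
(s_(k+1) − s_k) − t_k = 0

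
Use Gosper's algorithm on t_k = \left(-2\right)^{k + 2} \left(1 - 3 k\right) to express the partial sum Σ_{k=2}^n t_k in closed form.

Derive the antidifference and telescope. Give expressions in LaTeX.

Ratio r(k) = 2*(-3*k - 2)/(3*k - 1).
Factor: A=-2; B=1; C=k - 1/3.
Need (-2)·f(k+1) − (1)·f(k) = k - 1/3.
Degrees (0,0,1) ⇒ d ≤ 1.
Solving with deg f ≤ 1: f(k) = -(k - 1)/3.
Get s_k = R·t_k = (-2)**(k + 2)*(k - 1) with R(k) = B(k−1)f(k)/C(k) = -(k - 1)/(3*k - 1).
s_(k+1) − s_k = (-2)**(k + 2)*(1 - 3*k) = t_k.
Evaluate: s_(n+1) = (-2)**(n + 3)*n; subtract s_(2) = 16 ⇒ S(n) = -8*(-2)**n*n - 16.

S(n) = - 8 \left(-2\right)^{n} n - 16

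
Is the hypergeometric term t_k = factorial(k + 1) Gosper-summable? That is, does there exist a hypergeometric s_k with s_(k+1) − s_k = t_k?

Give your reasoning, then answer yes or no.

No. Not Gosper-summable.

Step 1: r(k) = k + 2.
A = k + 2, B = 1, C = 1.
f must satisfy (k + 2)·f(k+1) − (1)·f(k) = 1.
deg f ≤ -1 (via 1,0,0).
Bound -1 < 0, so the key equation has no polynomial solution.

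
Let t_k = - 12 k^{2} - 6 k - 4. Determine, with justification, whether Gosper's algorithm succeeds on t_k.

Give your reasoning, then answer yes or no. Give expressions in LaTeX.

Yes. s_k = k \left(- 4 k^{2} + 3 k - 3\right).

t_(k+1)/t_k = (6*k**2 + 15*k + 11)/(6*k**2 + 3*k + 2).
Gosper form: A/B · C(k+1)/C(k) with A=1, B=1, C=k**2 + k/2 + 1/3.
Need (1)·f(k+1) − (1)·f(k) = k**2 + k/2 + 1/3.
Bound: deg f ≤ 3.
Solve for f: f(k) = k*(4*k**2 - 3*k + 3)/12 (degree 3 ≤ 3).
Certificate R = B(k−1)f/C = k*(4*k**2 - 3*k + 3)/(2*(6*k**2 + 3*k + 2)) gives s_k = k*(-4*k**2 + 3*k - 3).
Δs = -12*k**2 - 6*k - 4, as required.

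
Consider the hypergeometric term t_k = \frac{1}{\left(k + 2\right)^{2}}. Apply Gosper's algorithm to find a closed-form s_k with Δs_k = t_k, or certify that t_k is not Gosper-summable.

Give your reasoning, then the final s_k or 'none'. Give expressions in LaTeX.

Compute t_(k+1)/t_k: get (k + 2)**2/(k + 3)**2.
Normal form (A,B,C) = (k**2 + 4*k + 4, k**2 + 6*k + 9, 1).
Set up (k**2 + 4*k + 4)·f(k+1) − (k**2 + 4*k + 4)·f(k) − (1) = 0.
Bound: deg f ≤ 0.
f = c0 ⇒ A·f(k+1) − B(k−1)·f(k) − C = -1. The system {-1 = 0} is inconsistent; no antidifference.

none — t_k is not Gosper-summable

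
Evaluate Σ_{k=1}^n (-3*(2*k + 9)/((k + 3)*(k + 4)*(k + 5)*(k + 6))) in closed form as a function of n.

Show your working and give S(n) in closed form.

Ratio r(k) = (k + 3)*(2*k + 11)/((k + 7)*(2*k + 9)).
Factor: A=k + 3; B=k + 7; C=k + 9/2.
Need (k + 3)·f(k+1) − (k + 6)·f(k) = k + 9/2.
deg f ≤ 3 (via 1,1,1).
A polynomial solution: f(k) = k*(k + 4)*(k + 8)/30.
Then R = B(k−1)f/C = k*(k + 4)*(k + 6)*(k + 8)/(15*(2*k + 9)), so s_k = R(k)·t_k = k*(-k - 8)/(5*(k**2 + 8*k + 15)).
Verify: 3*(-2*k - 9)/(k**4 + 18*k**3 + 119*k**2 + 342*k + 360) matches t_k.
s_(n+1) = (-n**2 - 10*n - 9)/(5*(n**2 + 10*n + 24)) and s_(1) = -3/40, so S(n) = n*(-n - 10)/(8*(n**2 + 10*n + 24)).

S(n) = n*(-n - 10)/(8*(n**2 + 10*n + 24))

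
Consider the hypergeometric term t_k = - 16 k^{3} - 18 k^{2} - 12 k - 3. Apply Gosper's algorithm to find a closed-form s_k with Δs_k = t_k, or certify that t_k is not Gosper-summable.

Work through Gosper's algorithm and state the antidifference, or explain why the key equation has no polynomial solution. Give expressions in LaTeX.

Step 1: r(k) = (16*k**3 + 66*k**2 + 96*k + 49)/(16*k**3 + 18*k**2 + 12*k + 3).
Gosper form: A/B · C(k+1)/C(k) with A=1, B=1, C=k**3 + 9*k**2/8 + 3*k/4 + 3/16.
Solve (1)·f(k+1) − (1)·f(k) = k**3 + 9*k**2/8 + 3*k/4 + 3/16.
Degrees (0,0,3) ⇒ d ≤ 4.
Solving with deg f ≤ 4: f(k) = k**2*(4*k**2 - 2*k + 1)/16.
Get s_k = R·t_k = k**2*(-4*k**2 + 2*k - 1) with R(k) = B(k−1)f(k)/C(k) = k**2*(4*k**2 - 2*k + 1)/(16*k**3 + 18*k**2 + 12*k + 3).
Δs = -16*k**3 - 18*k**2 - 12*k - 3, as required.

s_k = k^{2} \left(- 4 k^{2} + 2 k - 1\right)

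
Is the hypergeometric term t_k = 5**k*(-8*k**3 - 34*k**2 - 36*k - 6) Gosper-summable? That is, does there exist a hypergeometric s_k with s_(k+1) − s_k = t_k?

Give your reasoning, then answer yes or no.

Yes. s_k = 5**k*(-2*k**3 - k**2 + k + 1).

Step 1: r(k) = 5*(4*k**3 + 29*k**2 + 64*k + 42)/(4*k**3 + 17*k**2 + 18*k + 3).
Gosper form: A/B · C(k+1)/C(k) with A=5, B=1, C=k**3 + 17*k**2/4 + 9*k/2 + 3/4.
Solve (5)·f(k+1) − (1)·f(k) = k**3 + 17*k**2/4 + 9*k/2 + 3/4.
Degrees (0,0,3) ⇒ d ≤ 3.
A polynomial solution: f(k) = (2*k**3 + k**2 - k - 1)/8.
Get s_k = R·t_k = 5**k*(-2*k**3 - k**2 + k + 1) with R(k) = B(k−1)f(k)/C(k) = (2*k**3 + k**2 - k - 1)/(2*(4*k**3 + 17*k**2 + 18*k + 3)).
Δs = 5**k*(-8*k**3 - 34*k**2 - 36*k - 6), as required.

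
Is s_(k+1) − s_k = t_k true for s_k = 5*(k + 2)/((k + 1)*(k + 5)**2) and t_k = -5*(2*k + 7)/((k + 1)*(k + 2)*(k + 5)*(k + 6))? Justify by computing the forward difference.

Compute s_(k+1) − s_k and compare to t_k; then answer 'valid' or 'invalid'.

Invalid: residual 15*(3*k**2 + 25*k + 47)/(k**6 + 25*k**5 + 249*k**4 + 1247*k**3 + 3242*k**2 + 4020*k + 1800) ≠ 0.

s_(k+1) = 5*(k + 3)/((k + 2)*(k + 6)**2)
s_(k+1) − s_k = 5*((k + 1)*(k + 3)*(k + 5)**2 - (k + 2)**2*(k + 6)**2)/((k + 1)*(k + 2)*(k + 5)**2*(k + 6)**2)
(s_(k+1) − s_k) − t_k = 15*(3*k**2 + 25*k + 47)/(k**6 + 25*k**5 + 249*k**4 + 1247*k**3 + 3242*k**2 + 4020*k + 1800)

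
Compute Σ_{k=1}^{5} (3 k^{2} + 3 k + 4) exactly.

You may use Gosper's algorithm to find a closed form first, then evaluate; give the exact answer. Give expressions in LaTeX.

Σ = 230

t_(k+1)/t_k = (3*k**2 + 9*k + 10)/(3*k**2 + 3*k + 4).
Normal form (A,B,C) = (1, 1, k**2 + k + 4/3).
Key eq: (1)·f(k+1) = (1)·f(k) + (k**2 + k + 4/3).
From deg A=0, deg B=0, deg C=2: d=3.
A polynomial solution: f(k) = k*(k**2 + 3)/3.
Then R = B(k−1)f/C = k*(k**2 + 3)/(3*k**2 + 3*k + 4), so s_k = R(k)·t_k = k*(k**2 + 3).
s_(k+1) − s_k = 3*k**2 + 3*k + 4 = t_k.
Evaluate s at k=6 and k=1: 234 and 4; difference 230.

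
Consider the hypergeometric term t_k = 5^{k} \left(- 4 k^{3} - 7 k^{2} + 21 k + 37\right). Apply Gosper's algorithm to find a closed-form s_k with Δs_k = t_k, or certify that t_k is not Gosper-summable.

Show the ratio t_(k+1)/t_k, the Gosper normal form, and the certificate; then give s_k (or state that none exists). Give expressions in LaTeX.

s_k = 5^{k} \left(- k^{3} + 2 k^{2} + 4 k + 3\right)

t_(k+1)/t_k = 5*(4*k**3 + 19*k**2 + 5*k - 47)/(4*k**3 + 7*k**2 - 21*k - 37).
Take A(k)=5, B(k)=1, C(k)=k**3 + 7*k**2/4 - 21*k/4 - 37/4.
Set up (5)·f(k+1) − (1)·f(k) − (k**3 + 7*k**2/4 - 21*k/4 - 37/4) = 0.
Degrees (0,0,3) ⇒ d ≤ 3.
Solve for f: f(k) = (k**3 - 2*k**2 - 4*k - 3)/4 (degree 3 ≤ 3).
So s_k = (B(k−1)f/C)·t_k = ((k**3 - 2*k**2 - 4*k - 3)/(4*k**3 + 7*k**2 - 21*k - 37))·t_k = 5**k*(-k**3 + 2*k**2 + 4*k + 3).
Check: Δs_k = 5**k*(-4*k**3 - 7*k**2 + 21*k + 37). ✓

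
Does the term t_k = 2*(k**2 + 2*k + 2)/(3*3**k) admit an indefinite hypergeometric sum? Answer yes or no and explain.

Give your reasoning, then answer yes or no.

Yes. s_k = (-k**2 - 3*k - 4)/3**k.

Compute t_(k+1)/t_k: get (k**2 + 4*k + 5)/(3*(k**2 + 2*k + 2)).
Normal form (A,B,C) = (1/3, 1, k**2 + 2*k + 2).
Need (1/3)·f(k+1) − (1)·f(k) = k**2 + 2*k + 2.
d = 2 from the (0,0,2) case.
Solving with deg f ≤ 2: f(k) = -3*(k**2 + 3*k + 4)/2.
R(k) = B(k−1)·f(k)/C(k) = -3*(k**2 + 3*k + 4)/(2*(k**2 + 2*k + 2)); s_k = R·t_k = (-k**2 - 3*k - 4)/3**k.
Check: Δs_k = 2*(k**2 + 2*k + 2)/(3*3**k). ✓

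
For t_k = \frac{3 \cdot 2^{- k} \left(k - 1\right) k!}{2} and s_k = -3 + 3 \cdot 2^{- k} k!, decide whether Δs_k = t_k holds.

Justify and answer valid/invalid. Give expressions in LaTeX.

Valid — Δs_k = t_k.

s_(k+1) = 3*2**(-k - 1)*(-2**(k + 1) + k*factorial(k) + factorial(k))
s_(k+1) − s_k = 3*(k - 1)*factorial(k)/(2*2**k)
(s_(k+1) − s_k) − t_k = 0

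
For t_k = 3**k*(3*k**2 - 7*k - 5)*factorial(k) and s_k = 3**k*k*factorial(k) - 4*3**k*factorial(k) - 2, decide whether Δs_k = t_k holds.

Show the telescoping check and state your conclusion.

s_(k+1) = 3*3**k*k**2*factorial(k) - 6*3**k*k*factorial(k) - 9*3**k*factorial(k) - 2
s_(k+1) − s_k = 3**k*(3*k**2 - 7*k - 5)*factorial(k)
(s_(k+1) − s_k) − t_k = 0

valid (s_(k+1) − s_k reduces to t_k)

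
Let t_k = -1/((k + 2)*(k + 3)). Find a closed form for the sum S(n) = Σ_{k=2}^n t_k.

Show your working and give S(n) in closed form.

Ratio r(k) = (k + 2)/(k + 4).
Take A(k)=k + 2, B(k)=k + 4, C(k)=1.
f must satisfy (k + 2)·f(k+1) − (k + 3)·f(k) = 1.
Bound: deg f ≤ 1.
Solve for f: f(k) = k/2 (degree 1 ≤ 1).
Certificate R = B(k−1)f/C = k*(k + 3)/2 gives s_k = -k/(2*k + 4).
Verify: -1/(k**2 + 5*k + 6) matches t_k.
Evaluate: s_(n+1) = (-n - 1)/(2*(n + 3)); subtract s_(2) = -1/4 ⇒ S(n) = (1 - n)/(4*(n + 3)).

S(n) = (1 - n)/(4*(n + 3))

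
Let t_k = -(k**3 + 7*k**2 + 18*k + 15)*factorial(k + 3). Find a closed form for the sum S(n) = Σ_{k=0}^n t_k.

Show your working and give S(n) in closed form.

Ratio r(k) = (k**4 + 14*k**3 + 75*k**2 + 181*k + 164)/(k**3 + 7*k**2 + 18*k + 15).
Normal form (A,B,C) = (k + 4, 1, k**3 + 7*k**2 + 18*k + 15).
Key eq: (k + 4)·f(k+1) = (1)·f(k) + (k**3 + 7*k**2 + 18*k + 15).
d = 2 from the (1,0,3) case.
Solve for f: f(k) = (k + 1)**2 (degree 2 ≤ 2).
Then R = B(k−1)f/C = (k + 1)**2/(k**3 + 7*k**2 + 18*k + 15), so s_k = R(k)·t_k = -(k + 1)**2*factorial(k + 3).
Δs = -(k**3 + 7*k**2 + 18*k + 15)*factorial(k + 3), as required.
Evaluate: s_(n+1) = -(n + 2)**2*factorial(n + 4); subtract s_(0) = -6 ⇒ S(n) = -n**2*factorial(n + 4) - 4*n*factorial(n + 4) - 4*factorial(n + 4) + 6.

S(n) = -n**2*factorial(n + 4) - 4*n*factorial(n + 4) - 4*factorial(n + 4) + 6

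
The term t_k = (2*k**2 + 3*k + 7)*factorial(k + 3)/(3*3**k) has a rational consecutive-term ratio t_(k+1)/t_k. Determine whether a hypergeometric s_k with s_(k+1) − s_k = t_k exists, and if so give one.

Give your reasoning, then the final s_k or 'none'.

s_k = (2*k - 1)*factorial(k + 3)/3**k

t_(k+1)/t_k = (k + 4)*(3*k + 2*(k + 1)**2 + 10)/(3*(2*k**2 + 3*k + 7)).
Normal form (A,B,C) = (k/3 + 4/3, 1, k**2 + 3*k/2 + 7/2).
Key eq: (k/3 + 4/3)·f(k+1) = (1)·f(k) + (k**2 + 3*k/2 + 7/2).
Bound: deg f ≤ 1.
Coefficient equations give f(k) = 3*(2*k - 1)/2.
Get s_k = R·t_k = (2*k - 1)*factorial(k + 3)/3**k with R(k) = B(k−1)f(k)/C(k) = 3*(2*k - 1)/(2*k**2 + 3*k + 7).
Verify: (2*k**2 + 3*k + 7)*factorial(k + 3)/(3*3**k) matches t_k.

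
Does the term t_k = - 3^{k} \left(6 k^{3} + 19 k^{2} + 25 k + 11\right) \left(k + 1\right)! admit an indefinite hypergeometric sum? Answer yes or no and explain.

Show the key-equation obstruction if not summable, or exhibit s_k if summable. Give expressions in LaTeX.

Step 1: r(k) = 3*(6*k**4 + 49*k**3 + 155*k**2 + 223*k + 122)/(6*k**3 + 19*k**2 + 25*k + 11).
Gosper form: A/B · C(k+1)/C(k) with A=3*k + 6, B=1, C=k**3 + 19*k**2/6 + 25*k/6 + 11/6.
Key eq: (3*k + 6)·f(k+1) = (1)·f(k) + (k**3 + 19*k**2/6 + 25*k/6 + 11/6).
deg f ≤ 2 (via 1,0,3).
A polynomial solution: f(k) = (2*k**2 - k + 1)/6.
Certificate R = B(k−1)f/C = (2*k**2 - k + 1)/(6*k**3 + 19*k**2 + 25*k + 11) gives s_k = -3**k*(2*k**2 - k + 1)*factorial(k + 1).
Verify: -3**k*(6*k**3 + 19*k**2 + 25*k + 11)*factorial(k + 1) matches t_k.

Yes. s_k = - 3^{k} \left(2 k^{2} - k + 1\right) \left(k + 1\right)!.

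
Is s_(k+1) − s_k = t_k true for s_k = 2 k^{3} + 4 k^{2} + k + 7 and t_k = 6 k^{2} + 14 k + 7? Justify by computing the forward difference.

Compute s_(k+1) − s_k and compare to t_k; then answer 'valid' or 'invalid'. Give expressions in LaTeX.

s_(k+1) = 2*k**3 + 10*k**2 + 15*k + 14
s_(k+1) − s_k = 6*k**2 + 14*k + 7
(s_(k+1) − s_k) − t_k = 0

Valid — Δs_k = t_k.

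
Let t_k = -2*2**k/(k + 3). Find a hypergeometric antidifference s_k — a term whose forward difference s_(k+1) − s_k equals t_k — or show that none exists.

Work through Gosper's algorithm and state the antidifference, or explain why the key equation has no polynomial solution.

no hypergeometric antidifference exists

The ratio is 2*(k + 3)/(k + 4).
Normal form (A,B,C) = (2*k + 6, k + 4, 1).
Key eq: (2*k + 6)·f(k+1) = (k + 3)·f(k) + (1).
d = -1 from the (1,1,0) case.
deg f ≤ -1 is impossible — no certificate.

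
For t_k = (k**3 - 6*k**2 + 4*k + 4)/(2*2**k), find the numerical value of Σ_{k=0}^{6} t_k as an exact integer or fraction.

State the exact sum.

The ratio is (k**3 - 3*k**2 - 5*k + 3)/(2*(k**3 - 6*k**2 + 4*k + 4)).
So A=1/2 and B=1, with C=k**3 - 6*k**2 + 4*k + 4.
Key eq: (1/2)·f(k+1) = (1)·f(k) + (k**3 - 6*k**2 + 4*k + 4).
Degrees (0,0,3) ⇒ d ≤ 3.
Match coefficients ⇒ f(k) = -2*(k**3 - 3*k**2 + k + 3).
R(k) = B(k−1)·f(k)/C(k) = -2*(k**3 - 3*k**2 + k + 3)/(k**3 - 6*k**2 + 4*k + 4); s_k = R·t_k = (-k**3 + 3*k**2 - k - 3)/2**k.
s_(k+1) − s_k = (k**3 - 6*k**2 + 4*k + 4)/(2*2**k) = t_k.
Telescoping: Σ = s_(7) − s_(0) = -103/64 − (-3) = 89/64.

Σ = 89/64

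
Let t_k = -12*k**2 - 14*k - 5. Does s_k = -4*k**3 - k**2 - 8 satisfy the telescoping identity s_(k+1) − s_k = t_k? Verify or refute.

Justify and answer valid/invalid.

valid (s_(k+1) − s_k reduces to t_k)

s_(k+1) = -4*(k + 1)**3 - (k + 1)**2 - 8
s_(k+1) − s_k = -12*k**2 - 14*k - 5
(s_(k+1) − s_k) − t_k = 0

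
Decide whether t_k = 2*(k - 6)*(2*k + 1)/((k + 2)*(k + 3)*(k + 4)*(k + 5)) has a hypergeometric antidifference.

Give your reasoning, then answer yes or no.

Yes. s_k = k*(-k**2 - 57*k - 14)/(12*(k**3 + 9*k**2 + 26*k + 24)).

Compute t_(k+1)/t_k: get (k - 5)*(k + 2)*(2*k + 3)/((k - 6)*(k + 6)*(2*k + 1)).
Normal form (A,B,C) = (k + 2, k + 6, k**2 - 11*k/2 - 3).
Set up (k + 2)·f(k+1) − (k + 5)·f(k) − (k**2 - 11*k/2 - 3) = 0.
Bound: deg f ≤ 3.
Solving with deg f ≤ 3: f(k) = -k*(k**2 + 57*k + 14)/48.
Then R = B(k−1)f/C = -k*(k + 5)*(k**2 + 57*k + 14)/(24*(k - 6)*(2*k + 1)), so s_k = R(k)·t_k = k*(-k**2 - 57*k - 14)/(12*(k**3 + 9*k**2 + 26*k + 24)).
Verify: 2*(2*k**2 - 11*k - 6)/(k**4 + 14*k**3 + 71*k**2 + 154*k + 120) matches t_k.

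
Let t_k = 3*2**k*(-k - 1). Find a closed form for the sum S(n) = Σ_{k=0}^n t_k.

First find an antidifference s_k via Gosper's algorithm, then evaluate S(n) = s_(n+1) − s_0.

r(k) = 2*(k + 2)/(k + 1) after simplifying.
Gosper form: A/B · C(k+1)/C(k) with A=2, B=1, C=k + 1.
f must satisfy (2)·f(k+1) − (1)·f(k) = k + 1.
deg f ≤ 1 (via 0,0,1).
A polynomial solution: f(k) = k - 1.
So s_k = (B(k−1)f/C)·t_k = ((k - 1)/(k + 1))·t_k = 3*2**k*(1 - k).
s_(k+1) − s_k = 3*2**k*(-k - 1) = t_k.
Σ_(k=0)^n t_k = s_(n+1) − s_(0) = (-6*2**n*n) − (3), i.e. -6*2**n*n - 3.

S(n) = -6*2**n*n - 3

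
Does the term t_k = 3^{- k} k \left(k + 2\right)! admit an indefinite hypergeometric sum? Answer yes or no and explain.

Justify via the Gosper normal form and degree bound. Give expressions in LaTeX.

Yes. s_k = 3^{1 - k} \left(k + 2\right)!.

t_(k+1)/t_k = (k + 1)*(k + 3)/(3*k).
Factor: A=k/3 + 1; B=1; C=k.
Key eq: (k/3 + 1)·f(k+1) = (1)·f(k) + (k).
deg f ≤ 0 (via 1,0,1).
Coefficient equations give f(k) = 3.
Certificate R = B(k−1)f/C = 3/k gives s_k = 3**(1 - k)*factorial(k + 2).
s_(k+1) − s_k = k*factorial(k + 2)/3**k = t_k.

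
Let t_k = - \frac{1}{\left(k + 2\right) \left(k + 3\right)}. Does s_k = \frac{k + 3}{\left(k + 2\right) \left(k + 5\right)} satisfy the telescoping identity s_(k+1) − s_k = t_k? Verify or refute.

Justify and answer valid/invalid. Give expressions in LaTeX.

s_(k+1) = (k + 4)/((k + 3)*(k + 6))
s_(k+1) − s_k = (-k**2 - 7*k - 14)/(k**4 + 16*k**3 + 91*k**2 + 216*k + 180)
(s_(k+1) − s_k) − t_k = 4*(k + 4)/(k**4 + 16*k**3 + 91*k**2 + 216*k + 180)

Invalid: residual \frac{4 \left(k + 4\right)}{k^{4} + 16 k^{3} + 91 k^{2} + 216 k + 180} ≠ 0.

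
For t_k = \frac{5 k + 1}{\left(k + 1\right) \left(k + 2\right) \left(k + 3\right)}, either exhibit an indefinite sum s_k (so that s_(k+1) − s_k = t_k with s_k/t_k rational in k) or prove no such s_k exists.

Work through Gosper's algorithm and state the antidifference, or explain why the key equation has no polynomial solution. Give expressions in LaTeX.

Step 1: r(k) = (k + 1)*(5*k + 6)/((k + 4)*(5*k + 1)).
So A=k + 1 and B=k + 4, with C=k + 1/5.
Solve (k + 1)·f(k+1) − (k + 3)·f(k) = k + 1/5.
deg f ≤ 2 (via 1,1,1).
Match coefficients ⇒ f(k) = k*(3*k - 1)/10.
Get s_k = R·t_k = k*(3*k - 1)/(2*(k + 1)*(k + 2)) with R(k) = B(k−1)f(k)/C(k) = k*(k + 3)*(3*k - 1)/(2*(5*k + 1)).
Verify: (5*k + 1)/(k**3 + 6*k**2 + 11*k + 6) matches t_k.

s_k = \frac{k \left(3 k - 1\right)}{2 \left(k + 1\right) \left(k + 2\right)}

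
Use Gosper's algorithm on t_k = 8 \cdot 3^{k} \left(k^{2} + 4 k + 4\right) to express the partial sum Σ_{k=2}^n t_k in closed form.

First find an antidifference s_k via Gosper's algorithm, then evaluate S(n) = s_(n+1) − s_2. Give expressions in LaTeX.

t_(k+1)/t_k = 3*(k**2 + 6*k + 9)/(k**2 + 4*k + 4).
A = 3, B = 1, C = k**2 + 4*k + 4.
Key eq: (3)·f(k+1) = (1)·f(k) + (k**2 + 4*k + 4).
From deg A=0, deg B=0, deg C=2: d=2.
A polynomial solution: f(k) = (k**2 + k + 1)/2.
Then R = B(k−1)f/C = (k**2 + k + 1)/(2*(k + 2)**2), so s_k = R(k)·t_k = 4*3**k*(k**2 + k + 1).
Verify: 8*3**k*(k**2 + 4*k + 4) matches t_k.
Evaluate: s_(n+1) = 12*3**n*(n**2 + 3*n + 3); subtract s_(2) = 252 ⇒ S(n) = 12*3**n*n**2 + 36*3**n*n + 36*3**n - 252.

S(n) = 12 \cdot 3^{n} n^{2} + 36 \cdot 3^{n} n + 36 \cdot 3^{n} - 252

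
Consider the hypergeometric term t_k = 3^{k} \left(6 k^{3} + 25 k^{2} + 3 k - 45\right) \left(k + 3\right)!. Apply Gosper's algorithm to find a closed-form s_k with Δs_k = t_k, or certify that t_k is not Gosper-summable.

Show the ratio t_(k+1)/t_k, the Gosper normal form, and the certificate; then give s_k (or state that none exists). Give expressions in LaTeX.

Step 1: r(k) = 3*(6*k**4 + 67*k**3 + 243*k**2 + 273*k - 44)/(6*k**3 + 25*k**2 + 3*k - 45).
Factor: A=3*k + 12; B=1; C=k**3 + 25*k**2/6 + k/2 - 15/2.
f must satisfy (3*k + 12)·f(k+1) − (1)·f(k) = k**3 + 25*k**2/6 + k/2 - 15/2.
Degrees (1,0,3) ⇒ d ≤ 2.
Solve for f: f(k) = (2*k**2 - 3*k - 3)/6 (degree 2 ≤ 2).
Then R = B(k−1)f/C = (2*k**2 - 3*k - 3)/(6*k**3 + 25*k**2 + 3*k - 45), so s_k = R(k)·t_k = 3**k*(2*k**2 - 3*k - 3)*factorial(k + 3).
s_(k+1) − s_k = 3**k*(6*k**3 + 25*k**2 + 3*k - 45)*factorial(k + 3) = t_k.

s_k = 3^{k} \left(2 k^{2} - 3 k - 3\right) \left(k + 3\right)!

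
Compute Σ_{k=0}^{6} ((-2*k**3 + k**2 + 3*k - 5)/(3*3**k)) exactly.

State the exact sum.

Ratio r(k) = (2*k**3 + 5*k**2 + k + 3)/(3*(2*k**3 - k**2 - 3*k + 5)).
Normal form (A,B,C) = (1/3, 1, k**3 - k**2/2 - 3*k/2 + 5/2).
Set up (1/3)·f(k+1) − (1)·f(k) − (k**3 - k**2/2 - 3*k/2 + 5/2) = 0.
Bound: deg f ≤ 3.
A polynomial solution: f(k) = -3*(k**3 + k**2 + k + 4)/2.
So s_k = (B(k−1)f/C)·t_k = (-3*(k**3 + k**2 + k + 4)/(2*k**3 - k**2 - 3*k + 5))·t_k = (k**3 + k**2 + k + 4)/3**k.
Verify: (-2*k**3 + k**2 + 3*k - 5)/(3*3**k) matches t_k.
Evaluate s at k=7 and k=0: 403/2187 and 4; difference -8345/2187.

Σ = -8345/2187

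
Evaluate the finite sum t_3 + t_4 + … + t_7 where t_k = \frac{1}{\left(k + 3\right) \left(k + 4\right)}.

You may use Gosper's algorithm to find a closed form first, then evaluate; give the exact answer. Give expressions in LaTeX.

r(k) = (k + 3)/(k + 5) after simplifying.
Normal form (A,B,C) = (k + 3, k + 5, 1).
Need (k + 3)·f(k+1) − (k + 4)·f(k) = 1.
From deg A=1, deg B=1, deg C=0: d=1.
Solve for f: f(k) = k/3 (degree 1 ≤ 1).
Then R = B(k−1)f/C = k*(k + 4)/3, so s_k = R(k)·t_k = k/(3*(k + 3)).
Δs = 1/(k**2 + 7*k + 12), as required.
Telescoping: Σ = s_(8) − s_(3) = 8/33 − (1/6) = 5/66.

Σ = 5/66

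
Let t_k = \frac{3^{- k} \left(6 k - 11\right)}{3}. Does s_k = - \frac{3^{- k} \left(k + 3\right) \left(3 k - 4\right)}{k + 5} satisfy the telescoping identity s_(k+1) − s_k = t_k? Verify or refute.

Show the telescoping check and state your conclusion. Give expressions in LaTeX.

s_(k+1) = -(k + 4)*(3*k - 1)/(3*3**k*(k + 6))
s_(k+1) − s_k = (6*k**3 + 43*k**2 + 3*k - 196)/(3*3**k*(k**2 + 11*k + 30))
(s_(k+1) − s_k) − t_k = 2*(-6*k**2 - 28*k + 67)/(3*3**k*(k**2 + 11*k + 30))

Invalid: residual \frac{2 \cdot 3^{- k} \left(- 6 k^{2} - 28 k + 67\right)}{3 \left(k^{2} + 11 k + 30\right)} ≠ 0.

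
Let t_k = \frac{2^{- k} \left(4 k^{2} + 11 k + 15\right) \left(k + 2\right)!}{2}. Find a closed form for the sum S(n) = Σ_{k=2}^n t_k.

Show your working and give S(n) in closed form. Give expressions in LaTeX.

t_(k+1)/t_k = (k + 3)*(11*k + 4*(k + 1)**2 + 26)/(2*(4*k**2 + 11*k + 15)).
A = k/2 + 3/2, B = 1, C = k**2 + 11*k/4 + 15/4.
Set up (k/2 + 3/2)·f(k+1) − (1)·f(k) − (k**2 + 11*k/4 + 15/4) = 0.
d = 1 from the (1,0,2) case.
Coefficient equations give f(k) = (4*k + 3)/2.
R(k) = B(k−1)·f(k)/C(k) = 2*(4*k + 3)/(4*k**2 + 11*k + 15); s_k = R·t_k = (4*k + 3)*factorial(k + 2)/2**k.
s_(k+1) − s_k = (4*k**2 + 11*k + 15)*factorial(k + 2)/(2*2**k) = t_k.
s_(n+1) = 2**(-n - 1)*(4*n + 7)*factorial(n + 3) and s_(2) = 66, so S(n) = -66 + 2*n*factorial(n + 3)/2**n + 7*factorial(n + 3)/(2*2**n).

S(n) = -66 + 2 \cdot 2^{- n} n \left(n + 3\right)! + \frac{7 \cdot 2^{- n} \left(n + 3\right)!}{2}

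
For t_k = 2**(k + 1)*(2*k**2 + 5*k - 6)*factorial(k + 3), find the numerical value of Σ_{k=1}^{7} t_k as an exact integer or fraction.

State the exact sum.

Σ = 122624409696

Compute t_(k+1)/t_k: get 2*(2*k**3 + 17*k**2 + 37*k + 4)/(2*k**2 + 5*k - 6).
So A=2*k + 8 and B=1, with C=k**2 + 5*k/2 - 3.
Set up (2*k + 8)·f(k+1) − (1)·f(k) − (k**2 + 5*k/2 - 3) = 0.
Degrees (1,0,2) ⇒ d ≤ 1.
Coefficient equations give f(k) = (k - 2)/2.
R(k) = B(k−1)·f(k)/C(k) = (k - 2)/(2*k**2 + 5*k - 6); s_k = R·t_k = 2**(k + 1)*(k - 2)*factorial(k + 3).
Δs = 2**(k + 1)*(2*k**2 + 5*k - 6)*factorial(k + 3), as required.
Σ_(k=1)^(7) t_k = s_(8) − s_(1) = 122624409600 − (-96) = 122624409696.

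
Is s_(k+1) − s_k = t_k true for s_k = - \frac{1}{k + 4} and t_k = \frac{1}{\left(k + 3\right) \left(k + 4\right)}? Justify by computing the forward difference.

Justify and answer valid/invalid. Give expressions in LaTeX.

Invalid: residual - \frac{2}{k^{3} + 12 k^{2} + 47 k + 60} ≠ 0.

s_(k+1) = -1/(k + 5)
s_(k+1) − s_k = 1/((k + 4)*(k + 5))
(s_(k+1) − s_k) − t_k = -2/(k**3 + 12*k**2 + 47*k + 60)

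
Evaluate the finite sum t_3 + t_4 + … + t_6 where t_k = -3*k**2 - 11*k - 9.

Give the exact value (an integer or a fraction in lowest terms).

t_(k+1)/t_k = (3*k**2 + 17*k + 23)/(3*k**2 + 11*k + 9).
Factor: A=1; B=1; C=k**2 + 11*k/3 + 3.
Solve (1)·f(k+1) − (1)·f(k) = k**2 + 11*k/3 + 3.
d = 3 from the (0,0,2) case.
Coefficient equations give f(k) = k*(k + 2)**2/3.
Then R = B(k−1)f/C = k*(k + 2)**2/(3*k**2 + 11*k + 9), so s_k = R(k)·t_k = k*(-k**2 - 4*k - 4).
Δs = -3*k**2 - 11*k - 9, as required.
Σ_(k=3)^(6) t_k = s_(7) − s_(3) = -567 − (-75) = -492.

Σ = -492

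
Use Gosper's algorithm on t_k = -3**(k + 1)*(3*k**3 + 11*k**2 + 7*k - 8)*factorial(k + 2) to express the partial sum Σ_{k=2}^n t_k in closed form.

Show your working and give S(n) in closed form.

t_(k+1)/t_k = 3*(3*k**4 + 29*k**3 + 98*k**2 + 127*k + 39)/(3*k**3 + 11*k**2 + 7*k - 8).
Normal form (A,B,C) = (3*k + 9, 1, k**3 + 11*k**2/3 + 7*k/3 - 8/3).
Need (3*k + 9)·f(k+1) − (1)·f(k) = k**3 + 11*k**2/3 + 7*k/3 - 8/3.
Degrees (1,0,3) ⇒ d ≤ 2.
Solving with deg f ≤ 2: f(k) = (k**2 - k - 1)/3.
So s_k = (B(k−1)f/C)·t_k = ((k**2 - k - 1)/(3*k**3 + 11*k**2 + 7*k - 8))·t_k = 3**(k + 1)*(-k**2 + k + 1)*factorial(k + 2).
Verify: -3**(k + 1)*(3*k**3 + 11*k**2 + 7*k - 8)*factorial(k + 2) matches t_k.
Telescope: S(n) = s_(n+1) − s_(2) = -3**(n + 2)*(n**2 + n - 1)*factorial(n + 3) − (-648) = -9*3**n*n**2*factorial(n + 3) - 9*3**n*n*factorial(n + 3) + 9*3**n*factorial(n + 3) + 648.

S(n) = -9*3**n*n**2*factorial(n + 3) - 9*3**n*n*factorial(n + 3) + 9*3**n*factorial(n + 3) + 648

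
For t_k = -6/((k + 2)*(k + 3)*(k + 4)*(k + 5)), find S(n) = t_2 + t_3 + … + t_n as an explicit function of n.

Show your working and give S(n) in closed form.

S(n) = (-n**3 - 12*n**2 - 47*n + 60)/(60*(n**3 + 12*n**2 + 47*n + 60))

Compute t_(k+1)/t_k: get (k + 2)/(k + 6).
Gosper form: A/B · C(k+1)/C(k) with A=k + 2, B=k + 6, C=1.
Need (k + 2)·f(k+1) − (k + 5)·f(k) = 1.
deg f ≤ 3 (via 1,1,0).
Match coefficients ⇒ f(k) = k*(k**2 + 9*k + 26)/72.
Get s_k = R·t_k = k*(-k**2 - 9*k - 26)/(12*(k + 2)*(k + 3)*(k + 4)) with R(k) = B(k−1)f(k)/C(k) = k*(k + 5)*(k**2 + 9*k + 26)/72.
Check: Δs_k = -6/(k**4 + 14*k**3 + 71*k**2 + 154*k + 120). ✓
s_(n+1) = (-n**3 - 12*n**2 - 47*n - 36)/(12*(n**3 + 12*n**2 + 47*n + 60)) and s_(2) = -1/15, so S(n) = (-n**3 - 12*n**2 - 47*n + 60)/(60*(n**3 + 12*n**2 + 47*n + 60)).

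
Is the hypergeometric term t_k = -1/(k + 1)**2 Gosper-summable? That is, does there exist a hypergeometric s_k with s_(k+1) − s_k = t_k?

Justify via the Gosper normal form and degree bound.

r(k) = (k + 1)**2/(k + 2)**2 after simplifying.
Take A(k)=k**2 + 2*k + 1, B(k)=k**2 + 4*k + 4, C(k)=1.
Set up (k**2 + 2*k + 1)·f(k+1) − (k**2 + 2*k + 1)·f(k) − (1) = 0.
deg f ≤ 0 (via 2,2,0).
f = c0 ⇒ A·f(k+1) − B(k−1)·f(k) − C = -1. The system {-1 = 0} is inconsistent; no antidifference.

No; the coefficient equations for f are inconsistent.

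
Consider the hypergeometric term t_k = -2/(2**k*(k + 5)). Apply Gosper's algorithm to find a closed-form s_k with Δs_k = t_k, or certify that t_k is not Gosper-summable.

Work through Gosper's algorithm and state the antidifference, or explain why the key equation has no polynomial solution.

not Gosper-summable; s_k does not exist

r(k) = (k + 5)/(2*(k + 6)) after simplifying.
Gosper form: A/B · C(k+1)/C(k) with A=k/2 + 5/2, B=k + 6, C=1.
Set up (k/2 + 5/2)·f(k+1) − (k + 5)·f(k) − (1) = 0.
Degrees (1,1,0) ⇒ d ≤ -1.
Negative degree bound (-1): no f exists, t_k not Gosper-summable.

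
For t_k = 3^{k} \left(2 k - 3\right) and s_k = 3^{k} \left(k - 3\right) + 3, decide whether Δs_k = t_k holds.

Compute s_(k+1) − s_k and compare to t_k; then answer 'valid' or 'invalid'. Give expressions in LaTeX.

s_(k+1) = 3*3**k*(k - 2) + 3
s_(k+1) − s_k = 3**k*(2*k - 3)
(s_(k+1) − s_k) − t_k = 0

valid (s_(k+1) − s_k reduces to t_k)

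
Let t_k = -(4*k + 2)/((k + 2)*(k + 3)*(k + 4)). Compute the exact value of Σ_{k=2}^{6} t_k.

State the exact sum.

The ratio is (k + 2)*(2*k + 3)/((k + 5)*(2*k + 1)).
So A=k + 2 and B=k + 5, with C=k + 1/2.
Solve (k + 2)·f(k+1) − (k + 4)·f(k) = k + 1/2.
deg f ≤ 2 (via 1,1,1).
Coefficient equations give f(k) = k*(5*k + 1)/24.
Then R = B(k−1)f/C = k*(k + 4)*(5*k + 1)/(12*(2*k + 1)), so s_k = R(k)·t_k = -k*(5*k + 1)/(6*(k + 2)*(k + 3)).
Verify: 2*(-2*k - 1)/(k**3 + 9*k**2 + 26*k + 24) matches t_k.
Σ_(k=2)^(6) t_k = s_(7) − s_(2) = -7/15 − (-11/60) = -17/60.

Σ = -17/60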